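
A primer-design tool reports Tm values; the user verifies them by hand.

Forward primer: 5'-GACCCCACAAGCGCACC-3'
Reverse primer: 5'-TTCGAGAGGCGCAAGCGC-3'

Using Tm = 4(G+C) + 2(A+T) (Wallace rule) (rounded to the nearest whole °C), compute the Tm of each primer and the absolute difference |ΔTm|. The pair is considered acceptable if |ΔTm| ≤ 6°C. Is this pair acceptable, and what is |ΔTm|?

Forward: A=5 T=0 G=3 C=9 → Tm = 2·5 + 4·12 = 58°C.
Reverse: A=4 T=2 G=7 C=5 → Tm = 2·6 + 4·12 = 60°C.
|ΔTm| = |58 − 60| = 2°C, ≤ 6°C.

|ΔTm| = 2°C; the pair is acceptable.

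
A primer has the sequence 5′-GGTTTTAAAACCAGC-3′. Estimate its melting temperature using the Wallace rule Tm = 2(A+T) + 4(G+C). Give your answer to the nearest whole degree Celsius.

Base counts: A=5, T=4, G=3, C=3 (length 15).
Tm = 2·(5+4) + 4·(3+3) = 2·9 + 4·6 = 18 + 24 = 42°C.

42°C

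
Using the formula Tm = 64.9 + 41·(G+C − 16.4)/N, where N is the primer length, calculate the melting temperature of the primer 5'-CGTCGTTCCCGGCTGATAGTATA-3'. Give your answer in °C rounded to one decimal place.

57.1°C

Base counts: A=4, T=7, G=6, C=6; G+C = 12, N = 23.
Tm = 64.9 + 41·(12 − 16.4)/23 = 64.9 + -180.40/23 = 57.1°C.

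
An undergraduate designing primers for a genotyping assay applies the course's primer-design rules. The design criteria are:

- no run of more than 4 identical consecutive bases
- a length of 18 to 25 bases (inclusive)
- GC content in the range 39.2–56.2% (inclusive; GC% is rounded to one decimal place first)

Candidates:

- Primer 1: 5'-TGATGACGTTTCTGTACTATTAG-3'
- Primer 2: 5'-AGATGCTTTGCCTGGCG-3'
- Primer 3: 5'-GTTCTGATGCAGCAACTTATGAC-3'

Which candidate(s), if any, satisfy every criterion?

Primer 1 (23 nt, A=5 T=10 G=5 C=3): longest run = 3 ✓; length 23 ✓; GC 8/23 = 34.8%, outside 39.2–56.2% ✗ — fails.
Primer 2 (17 nt, A=2 T=5 G=6 C=4): longest run = 3 ✓; length 17, outside 18–25 ✗; GC 10/17 = 58.8%, outside 39.2–56.2% ✗ — fails.
Primer 3 (23 nt, A=6 T=7 G=5 C=5): longest run = 2 ✓; length 23 ✓; GC 10/23 = 43.5% ✓ — passes.

Primer 3 only.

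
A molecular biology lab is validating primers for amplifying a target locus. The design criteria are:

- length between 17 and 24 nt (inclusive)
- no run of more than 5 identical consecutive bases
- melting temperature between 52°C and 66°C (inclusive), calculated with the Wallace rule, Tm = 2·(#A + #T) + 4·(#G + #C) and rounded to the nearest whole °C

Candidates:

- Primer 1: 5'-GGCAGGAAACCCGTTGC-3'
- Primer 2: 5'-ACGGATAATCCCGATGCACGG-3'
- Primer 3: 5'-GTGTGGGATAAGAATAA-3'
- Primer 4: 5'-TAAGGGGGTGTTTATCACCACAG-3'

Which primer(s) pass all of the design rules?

Primer 1 and Primer 2.

Primer 1 (17 nt, A=4 T=2 G=6 C=5): length 17 ✓; longest run = 3 ✓; Tm = 2·6 + 4·11 = 56°C ✓ — passes.
Primer 2 (21 nt, A=6 T=3 G=6 C=6): length 21 ✓; longest run = 3 ✓; Tm = 2·9 + 4·12 = 66°C ✓ — passes.
Primer 3 (17 nt, A=7 T=4 G=6 C=0): length 17 ✓; longest run = 3 ✓; Tm = 2·11 + 4·6 = 46°C, outside 52–66°C ✗ — fails.
Primer 4 (23 nt, A=6 T=6 G=7 C=4): length 23 ✓; longest run = 5 ✓; Tm = 2·12 + 4·11 = 68°C, outside 52–66°C ✗ — fails.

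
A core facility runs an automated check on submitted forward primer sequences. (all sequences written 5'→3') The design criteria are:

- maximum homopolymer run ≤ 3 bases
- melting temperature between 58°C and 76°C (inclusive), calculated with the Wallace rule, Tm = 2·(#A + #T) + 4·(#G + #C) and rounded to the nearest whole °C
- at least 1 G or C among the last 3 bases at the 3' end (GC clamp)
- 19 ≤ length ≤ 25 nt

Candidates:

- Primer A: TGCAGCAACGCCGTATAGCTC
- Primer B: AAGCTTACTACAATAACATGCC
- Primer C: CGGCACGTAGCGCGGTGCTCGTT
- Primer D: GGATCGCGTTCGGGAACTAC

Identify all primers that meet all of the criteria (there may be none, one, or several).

Primer A, Primer B and Primer D.

Primer A (21 nt, A=5 T=4 G=5 C=7): longest run = 2 ✓; Tm = 2·9 + 4·12 = 66°C ✓; 3' end CTC has 2 G/C ✓; length 21 ✓ — passes.
Primer B (22 nt, A=9 T=5 G=2 C=6): longest run = 2 ✓; Tm = 2·14 + 4·8 = 60°C ✓; 3' end GCC has 3 G/C ✓; length 22 ✓ — passes.
Primer C (23 nt, A=2 T=5 G=9 C=7): longest run = 2 ✓; Tm = 2·7 + 4·16 = 78°C, outside 58–76°C ✗; 3' end GTT has 1 G/C ✓; length 23 ✓ — fails.
Primer D (20 nt, A=4 T=4 G=7 C=5): longest run = 3 ✓; Tm = 2·8 + 4·12 = 64°C ✓; 3' end TAC has 1 G/C ✓; length 20 ✓ — passes.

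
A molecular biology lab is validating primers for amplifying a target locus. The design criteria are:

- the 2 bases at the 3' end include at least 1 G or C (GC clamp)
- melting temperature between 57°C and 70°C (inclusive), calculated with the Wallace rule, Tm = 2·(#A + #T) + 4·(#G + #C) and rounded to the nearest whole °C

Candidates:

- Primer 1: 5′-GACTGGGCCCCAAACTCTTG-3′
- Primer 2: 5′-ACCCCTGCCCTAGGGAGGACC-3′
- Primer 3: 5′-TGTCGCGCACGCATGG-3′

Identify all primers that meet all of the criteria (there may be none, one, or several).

Primer 1 only.

Primer 1 (20 nt, A=4 T=4 G=5 C=7): 3' end TG has 1 G/C ✓; Tm = 2·8 + 4·12 = 64°C ✓ — passes.
Primer 2 (21 nt, A=4 T=2 G=6 C=9): 3' end CC has 2 G/C ✓; Tm = 2·6 + 4·15 = 72°C, outside 57–70°C ✗ — fails.
Primer 3 (16 nt, A=2 T=3 G=6 C=5): 3' end GG has 2 G/C ✓; Tm = 2·5 + 4·11 = 54°C, outside 57–70°C ✗ — fails.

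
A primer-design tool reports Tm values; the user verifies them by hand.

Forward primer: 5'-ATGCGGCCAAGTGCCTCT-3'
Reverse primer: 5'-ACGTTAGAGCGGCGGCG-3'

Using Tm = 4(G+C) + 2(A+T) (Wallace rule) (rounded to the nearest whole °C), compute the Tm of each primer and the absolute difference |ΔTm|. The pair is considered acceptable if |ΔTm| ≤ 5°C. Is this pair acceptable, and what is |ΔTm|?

|ΔTm| = 0°C; the pair is acceptable.

Forward: A=3 T=4 G=5 C=6 → Tm = 2·7 + 4·11 = 58°C.
Reverse: A=3 T=2 G=8 C=4 → Tm = 2·5 + 4·12 = 58°C.
|ΔTm| = |58 − 58| = 0°C, ≤ 5°C.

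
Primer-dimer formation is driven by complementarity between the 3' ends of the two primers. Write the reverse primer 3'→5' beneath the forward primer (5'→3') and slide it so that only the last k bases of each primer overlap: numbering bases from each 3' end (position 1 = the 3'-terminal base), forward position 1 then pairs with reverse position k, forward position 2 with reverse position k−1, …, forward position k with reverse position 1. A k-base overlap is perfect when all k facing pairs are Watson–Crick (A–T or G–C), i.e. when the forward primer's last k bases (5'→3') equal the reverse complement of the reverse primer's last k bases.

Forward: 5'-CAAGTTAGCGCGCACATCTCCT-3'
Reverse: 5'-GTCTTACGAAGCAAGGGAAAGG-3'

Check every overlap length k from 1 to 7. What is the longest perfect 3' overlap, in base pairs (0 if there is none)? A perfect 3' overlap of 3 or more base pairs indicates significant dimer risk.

Last 7 bases (5'→3') — forward …ATCTCCT, reverse …GGAAAGG.
Reverse complement of the reverse primer's last 7 bases: CCTTTCC; its first k bases are the reverse complement of the reverse primer's last k bases, so a perfect k-base overlap needs the forward primer's last k bases to equal them.
Comparing (forward last k vs required): k=1: T vs C ✗; k=2: CT vs CC ✗; k=3: CCT vs CCT ✓; k=4: TCCT vs CCTT ✗; k=5: CTCCT vs CCTTT ✗; k=6: TCTCCT vs CCTTTC ✗; k=7: ATCTCCT vs CCTTTCC ✗.
Only k = 3 is perfect, so the longest perfect 3' overlap is 3.

Longest perfect overlap: 3 complementary base pairs; significant dimer risk (threshold 3).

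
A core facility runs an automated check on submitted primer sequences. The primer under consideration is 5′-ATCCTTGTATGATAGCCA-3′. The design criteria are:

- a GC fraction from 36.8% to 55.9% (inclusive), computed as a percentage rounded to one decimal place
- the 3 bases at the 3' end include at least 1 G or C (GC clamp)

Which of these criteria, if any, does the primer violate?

Base counts: A=5, T=6, G=3, C=4 (length 18).
GC content: GC 7/18 = 38.9% ✓
GC clamp: 3' end CCA has 2 G/C ✓

Meets all criteria.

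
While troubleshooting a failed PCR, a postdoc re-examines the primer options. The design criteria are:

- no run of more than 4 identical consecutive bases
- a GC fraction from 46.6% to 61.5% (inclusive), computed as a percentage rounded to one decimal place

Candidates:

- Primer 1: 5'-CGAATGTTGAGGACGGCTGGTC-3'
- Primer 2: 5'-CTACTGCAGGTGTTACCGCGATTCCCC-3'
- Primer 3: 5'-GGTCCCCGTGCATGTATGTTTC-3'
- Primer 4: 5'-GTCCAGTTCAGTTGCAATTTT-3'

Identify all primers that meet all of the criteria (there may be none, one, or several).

Primer 1 (22 nt, A=4 T=5 G=9 C=4): longest run = 2 ✓; GC 13/22 = 59.1% ✓ — passes.
Primer 2 (27 nt, A=4 T=7 G=6 C=10): longest run = 4 ✓; GC 16/27 = 59.3% ✓ — passes.
Primer 3 (22 nt, A=2 T=8 G=6 C=6): longest run = 4 ✓; GC 12/22 = 54.5% ✓ — passes.
Primer 4 (21 nt, A=4 T=9 G=4 C=4): longest run = 4 ✓; GC 8/21 = 38.1%, outside 46.6–61.5% ✗ — fails.

Primer 1, Primer 2 and Primer 3.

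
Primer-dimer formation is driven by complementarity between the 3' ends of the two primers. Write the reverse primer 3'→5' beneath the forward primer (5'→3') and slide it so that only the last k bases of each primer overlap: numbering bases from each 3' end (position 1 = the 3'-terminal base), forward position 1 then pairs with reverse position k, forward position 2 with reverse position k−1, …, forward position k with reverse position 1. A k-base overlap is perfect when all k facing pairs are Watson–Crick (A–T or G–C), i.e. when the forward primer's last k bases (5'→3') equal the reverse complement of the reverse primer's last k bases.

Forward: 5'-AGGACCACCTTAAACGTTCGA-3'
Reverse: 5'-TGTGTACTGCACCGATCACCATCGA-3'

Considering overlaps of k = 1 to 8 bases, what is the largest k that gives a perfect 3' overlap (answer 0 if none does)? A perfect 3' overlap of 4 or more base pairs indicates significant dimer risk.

Last 8 bases (5'→3') — forward …ACGTTCGA, reverse …ACCATCGA.
Reverse complement of the reverse primer's last 8 bases: TCGATGGT; its first k bases are the reverse complement of the reverse primer's last k bases, so a perfect k-base overlap needs the forward primer's last k bases to equal them.
Comparing (forward last k vs required): k=1: A vs T ✗; k=2: GA vs TC ✗; k=3: CGA vs TCG ✗; k=4: TCGA vs TCGA ✓; k=5: TTCGA vs TCGAT ✗; k=6: GTTCGA vs TCGATG ✗; k=7: CGTTCGA vs TCGATGG ✗; k=8: ACGTTCGA vs TCGATGGT ✗.
Only k = 4 is perfect, so the longest perfect 3' overlap is 4.

Longest perfect overlap: 4 complementary base pairs; significant dimer risk (threshold 4).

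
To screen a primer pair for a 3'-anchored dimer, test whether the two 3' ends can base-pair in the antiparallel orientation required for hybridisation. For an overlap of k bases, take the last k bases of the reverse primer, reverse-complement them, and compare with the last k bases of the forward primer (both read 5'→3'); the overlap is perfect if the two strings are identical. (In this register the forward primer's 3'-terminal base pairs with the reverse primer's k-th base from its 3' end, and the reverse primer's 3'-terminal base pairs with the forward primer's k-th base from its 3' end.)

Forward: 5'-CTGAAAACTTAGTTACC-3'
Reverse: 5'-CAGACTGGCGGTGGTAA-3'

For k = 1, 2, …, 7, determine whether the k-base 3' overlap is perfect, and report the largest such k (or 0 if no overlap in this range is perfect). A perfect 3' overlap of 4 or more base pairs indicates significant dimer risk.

Longest perfect overlap: 5 complementary base pairs; significant dimer risk (threshold 4).

Last 7 bases (5'→3') — forward …AGTTACC, reverse …GTGGTAA.
Reverse complement of the reverse primer's last 7 bases: TTACCAC; its first k bases are the reverse complement of the reverse primer's last k bases, so a perfect k-base overlap needs the forward primer's last k bases to equal them.
Comparing (forward last k vs required): k=1: C vs T ✗; k=2: CC vs TT ✗; k=3: ACC vs TTA ✗; k=4: TACC vs TTAC ✗; k=5: TTACC vs TTACC ✓; k=6: GTTACC vs TTACCA ✗; k=7: AGTTACC vs TTACCAC ✗.
Only k = 5 is perfect, so the longest perfect 3' overlap is 5.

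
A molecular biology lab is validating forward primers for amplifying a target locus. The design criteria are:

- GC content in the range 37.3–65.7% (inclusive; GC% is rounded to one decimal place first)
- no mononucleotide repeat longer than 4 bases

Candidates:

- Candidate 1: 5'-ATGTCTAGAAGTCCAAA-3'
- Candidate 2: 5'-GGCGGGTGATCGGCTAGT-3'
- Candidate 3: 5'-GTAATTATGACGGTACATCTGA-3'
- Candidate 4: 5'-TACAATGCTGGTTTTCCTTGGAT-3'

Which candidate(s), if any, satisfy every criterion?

Candidate 1 (17 nt, A=7 T=4 G=3 C=3): GC 6/17 = 35.3%, outside 37.3–65.7% ✗; longest run = 3 ✓ — fails.
Candidate 2 (18 nt, A=2 T=4 G=9 C=3): GC 12/18 = 66.7%, outside 37.3–65.7% ✗; longest run = 3 ✓ — fails.
Candidate 3 (22 nt, A=7 T=7 G=5 C=3): GC 8/22 = 36.4%, outside 37.3–65.7% ✗; longest run = 2 ✓ — fails.
Candidate 4 (23 nt, A=4 T=10 G=5 C=4): GC 9/23 = 39.1% ✓; longest run = 4 ✓ — passes.

Candidate 4 only.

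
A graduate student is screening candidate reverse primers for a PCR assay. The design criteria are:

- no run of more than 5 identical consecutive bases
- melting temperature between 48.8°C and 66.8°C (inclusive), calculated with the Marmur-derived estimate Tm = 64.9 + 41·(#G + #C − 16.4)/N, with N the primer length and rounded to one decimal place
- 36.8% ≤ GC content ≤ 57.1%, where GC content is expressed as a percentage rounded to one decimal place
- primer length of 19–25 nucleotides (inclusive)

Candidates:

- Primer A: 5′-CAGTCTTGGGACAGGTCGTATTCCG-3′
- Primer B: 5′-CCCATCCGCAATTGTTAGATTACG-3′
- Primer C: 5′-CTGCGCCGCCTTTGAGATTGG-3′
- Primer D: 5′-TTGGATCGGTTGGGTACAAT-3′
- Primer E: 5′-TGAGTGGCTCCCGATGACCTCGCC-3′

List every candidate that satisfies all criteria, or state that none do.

Primer A, Primer B and Primer D.

Primer A (25 nt, A=4 T=7 G=8 C=6): longest run = 3 ✓; Tm = 64.9 + 41·(14 − 16.4)/25 = 61.0°C ✓; GC 14/25 = 56.0% ✓; length 25 ✓ — passes.
Primer B (24 nt, A=6 T=7 G=4 C=7): longest run = 3 ✓; Tm = 64.9 + 41·(11 − 16.4)/24 = 55.7°C ✓; GC 11/24 = 45.8% ✓; length 24 ✓ — passes.
Primer C (21 nt, A=2 T=6 G=7 C=6): longest run = 3 ✓; Tm = 64.9 + 41·(13 − 16.4)/21 = 58.3°C ✓; GC 13/21 = 61.9%, outside 36.8–57.1% ✗; length 21 ✓ — fails.
Primer D (20 nt, A=4 T=7 G=7 C=2): longest run = 3 ✓; Tm = 64.9 + 41·(9 − 16.4)/20 = 49.7°C ✓; GC 9/20 = 45.0% ✓; length 20 ✓ — passes.
Primer E (24 nt, A=3 T=5 G=7 C=9): longest run = 3 ✓; Tm = 64.9 + 41·(16 − 16.4)/24 = 64.2°C ✓; GC 16/24 = 66.7%, outside 36.8–57.1% ✗; length 24 ✓ — fails.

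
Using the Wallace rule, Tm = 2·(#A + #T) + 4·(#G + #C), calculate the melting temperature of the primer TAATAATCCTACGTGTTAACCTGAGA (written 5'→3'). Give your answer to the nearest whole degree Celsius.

Base counts: A=9, T=8, G=4, C=5 (length 26).
Tm = 2·(9+8) + 4·(4+5) = 2·17 + 4·9 = 34 + 36 = 70°C.

70°C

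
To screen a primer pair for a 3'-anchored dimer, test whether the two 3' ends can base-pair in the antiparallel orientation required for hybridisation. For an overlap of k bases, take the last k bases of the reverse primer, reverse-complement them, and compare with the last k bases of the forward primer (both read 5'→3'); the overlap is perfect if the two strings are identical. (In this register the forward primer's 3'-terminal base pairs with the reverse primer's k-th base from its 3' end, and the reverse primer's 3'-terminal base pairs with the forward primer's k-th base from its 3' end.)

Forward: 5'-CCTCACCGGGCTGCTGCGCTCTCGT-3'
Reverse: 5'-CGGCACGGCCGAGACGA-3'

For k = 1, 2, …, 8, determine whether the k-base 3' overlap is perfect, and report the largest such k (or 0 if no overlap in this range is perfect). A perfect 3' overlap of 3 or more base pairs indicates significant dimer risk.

Last 8 bases (5'→3') — forward …GCTCTCGT, reverse …CGAGACGA.
Reverse complement of the reverse primer's last 8 bases: TCGTCTCG; its first k bases are the reverse complement of the reverse primer's last k bases, so a perfect k-base overlap needs the forward primer's last k bases to equal them.
Comparing (forward last k vs required): k=1: T vs T ✓; k=2: GT vs TC ✗; k=3: CGT vs TCG ✗; k=4: TCGT vs TCGT ✓; k=5: CTCGT vs TCGTC ✗; k=6: TCTCGT vs TCGTCT ✗; k=7: CTCTCGT vs TCGTCTC ✗; k=8: GCTCTCGT vs TCGTCTCG ✗.
Perfect overlaps at k = 1, 4; the largest is 4.

Longest perfect overlap: 4 complementary base pairs; significant dimer risk (threshold 3).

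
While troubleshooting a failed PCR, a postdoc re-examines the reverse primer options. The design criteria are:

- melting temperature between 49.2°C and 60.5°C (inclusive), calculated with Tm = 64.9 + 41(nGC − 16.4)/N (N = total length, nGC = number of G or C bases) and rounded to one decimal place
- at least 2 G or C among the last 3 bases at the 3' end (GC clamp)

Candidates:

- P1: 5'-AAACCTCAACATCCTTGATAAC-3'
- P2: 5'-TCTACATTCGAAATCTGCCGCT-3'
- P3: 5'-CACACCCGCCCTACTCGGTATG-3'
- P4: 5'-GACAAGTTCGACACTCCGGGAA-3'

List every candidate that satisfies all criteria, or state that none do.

P2 only.

P1 (22 nt, A=9 T=5 G=1 C=7): Tm = 64.9 + 41·(8 − 16.4)/22 = 49.2°C ✓; 3' end AAC has 1 G/C, need ≥2 ✗ — fails.
P2 (22 nt, A=5 T=7 G=3 C=7): Tm = 64.9 + 41·(10 − 16.4)/22 = 53.0°C ✓; 3' end GCT has 2 G/C ✓ — passes.
P3 (22 nt, A=4 T=4 G=4 C=10): Tm = 64.9 + 41·(14 − 16.4)/22 = 60.4°C ✓; 3' end ATG has 1 G/C, need ≥2 ✗ — fails.
P4 (22 nt, A=7 T=3 G=6 C=6): Tm = 64.9 + 41·(12 − 16.4)/22 = 56.7°C ✓; 3' end GAA has 1 G/C, need ≥2 ✗ — fails.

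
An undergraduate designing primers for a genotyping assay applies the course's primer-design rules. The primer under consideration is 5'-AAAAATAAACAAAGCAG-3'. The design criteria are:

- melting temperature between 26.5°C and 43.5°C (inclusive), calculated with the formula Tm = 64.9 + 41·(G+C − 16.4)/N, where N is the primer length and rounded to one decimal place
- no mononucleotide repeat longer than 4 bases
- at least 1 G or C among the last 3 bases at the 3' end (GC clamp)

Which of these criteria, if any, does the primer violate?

Fails: homopolymer run.

Base counts: A=12, T=1, G=2, C=2 (length 17).
Tm: Tm = 64.9 + 41·(4 − 16.4)/17 = 35.0°C ✓
homopolymer run: longest run = 5, exceeds 4 ✗
GC clamp: 3' end CAG has 2 G/C ✓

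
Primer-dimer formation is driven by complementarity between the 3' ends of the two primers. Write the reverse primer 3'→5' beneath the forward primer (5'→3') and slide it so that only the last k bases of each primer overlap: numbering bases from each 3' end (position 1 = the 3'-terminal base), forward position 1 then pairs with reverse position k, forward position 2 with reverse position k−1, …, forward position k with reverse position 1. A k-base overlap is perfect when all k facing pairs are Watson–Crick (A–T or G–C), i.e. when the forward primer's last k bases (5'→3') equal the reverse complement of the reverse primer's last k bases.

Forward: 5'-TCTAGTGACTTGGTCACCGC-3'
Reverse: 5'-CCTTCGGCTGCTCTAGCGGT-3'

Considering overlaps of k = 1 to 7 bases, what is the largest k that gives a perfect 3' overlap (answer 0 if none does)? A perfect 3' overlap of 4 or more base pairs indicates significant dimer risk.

Last 7 bases (5'→3') — forward …TCACCGC, reverse …TAGCGGT.
Reverse complement of the reverse primer's last 7 bases: ACCGCTA; its first k bases are the reverse complement of the reverse primer's last k bases, so a perfect k-base overlap needs the forward primer's last k bases to equal them.
Comparing (forward last k vs required): k=1: C vs A ✗; k=2: GC vs AC ✗; k=3: CGC vs ACC ✗; k=4: CCGC vs ACCG ✗; k=5: ACCGC vs ACCGC ✓; k=6: CACCGC vs ACCGCT ✗; k=7: TCACCGC vs ACCGCTA ✗.
Only k = 5 is perfect, so the longest perfect 3' overlap is 5.

Longest perfect overlap: 5 complementary base pairs; significant dimer risk (threshold 4).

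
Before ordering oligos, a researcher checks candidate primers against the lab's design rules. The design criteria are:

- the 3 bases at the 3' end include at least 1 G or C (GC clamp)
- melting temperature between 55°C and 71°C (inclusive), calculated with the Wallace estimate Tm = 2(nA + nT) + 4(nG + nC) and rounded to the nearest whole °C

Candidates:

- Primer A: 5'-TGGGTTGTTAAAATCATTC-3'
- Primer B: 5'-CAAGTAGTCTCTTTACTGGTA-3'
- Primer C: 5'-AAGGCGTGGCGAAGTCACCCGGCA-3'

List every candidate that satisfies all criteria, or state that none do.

Primer B only.

Primer A (19 nt, A=5 T=8 G=4 C=2): 3' end TTC has 1 G/C ✓; Tm = 2·13 + 4·6 = 50°C, outside 55–71°C ✗ — fails.
Primer B (21 nt, A=5 T=8 G=4 C=4): 3' end GTA has 1 G/C ✓; Tm = 2·13 + 4·8 = 58°C ✓ — passes.
Primer C (24 nt, A=6 T=2 G=9 C=7): 3' end GCA has 2 G/C ✓; Tm = 2·8 + 4·16 = 80°C, outside 55–71°C ✗ — fails.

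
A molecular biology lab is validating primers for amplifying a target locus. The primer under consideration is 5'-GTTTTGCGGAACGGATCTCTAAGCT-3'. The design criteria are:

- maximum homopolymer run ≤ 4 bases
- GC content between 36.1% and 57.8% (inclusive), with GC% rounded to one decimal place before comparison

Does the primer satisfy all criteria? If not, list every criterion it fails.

Meets all criteria.

Base counts: A=5, T=8, G=7, C=5 (length 25).
homopolymer run: longest run = 4 ✓
GC content: GC 12/25 = 48.0% ✓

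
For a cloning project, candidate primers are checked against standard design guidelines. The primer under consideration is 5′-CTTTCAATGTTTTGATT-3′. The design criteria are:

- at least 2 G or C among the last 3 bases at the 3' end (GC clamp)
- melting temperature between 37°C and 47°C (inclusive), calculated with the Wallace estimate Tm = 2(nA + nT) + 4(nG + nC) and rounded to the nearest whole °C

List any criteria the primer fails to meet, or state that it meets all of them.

Base counts: A=3, T=10, G=2, C=2 (length 17).
GC clamp: 3' end ATT has 0 G/C, need ≥2 ✗
Tm: Tm = 2·13 + 4·4 = 42°C ✓

Fails: GC clamp.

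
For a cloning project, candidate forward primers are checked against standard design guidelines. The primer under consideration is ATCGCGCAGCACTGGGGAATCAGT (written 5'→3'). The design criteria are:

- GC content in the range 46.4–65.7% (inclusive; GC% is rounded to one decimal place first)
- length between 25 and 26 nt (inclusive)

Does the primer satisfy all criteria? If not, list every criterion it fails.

Base counts: A=6, T=4, G=8, C=6 (length 24).
GC content: GC 14/24 = 58.3% ✓
length: length 24, outside 25–26 ✗

Fails: length.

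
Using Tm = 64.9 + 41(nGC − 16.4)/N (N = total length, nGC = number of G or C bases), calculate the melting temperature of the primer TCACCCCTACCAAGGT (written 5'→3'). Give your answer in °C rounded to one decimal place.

45.9°C

Base counts: A=4, T=3, G=2, C=7; G+C = 9, N = 16.
Tm = 64.9 + 41·(9 − 16.4)/16 = 64.9 + -303.40/16 = 45.9°C.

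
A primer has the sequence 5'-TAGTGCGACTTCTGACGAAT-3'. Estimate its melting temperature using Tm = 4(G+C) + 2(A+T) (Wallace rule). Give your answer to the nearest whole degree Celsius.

Base counts: A=5, T=6, G=5, C=4 (length 20).
Tm = 2·(5+6) + 4·(5+4) = 2·11 + 4·9 = 22 + 36 = 58°C.

58°C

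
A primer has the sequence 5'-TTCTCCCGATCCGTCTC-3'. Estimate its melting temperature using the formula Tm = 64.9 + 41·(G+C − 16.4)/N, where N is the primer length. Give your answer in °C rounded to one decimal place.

49.5°C

Base counts: A=1, T=6, G=2, C=8; G+C = 10, N = 17.
Tm = 64.9 + 41·(10 − 16.4)/17 = 64.9 + -262.40/17 = 49.5°C.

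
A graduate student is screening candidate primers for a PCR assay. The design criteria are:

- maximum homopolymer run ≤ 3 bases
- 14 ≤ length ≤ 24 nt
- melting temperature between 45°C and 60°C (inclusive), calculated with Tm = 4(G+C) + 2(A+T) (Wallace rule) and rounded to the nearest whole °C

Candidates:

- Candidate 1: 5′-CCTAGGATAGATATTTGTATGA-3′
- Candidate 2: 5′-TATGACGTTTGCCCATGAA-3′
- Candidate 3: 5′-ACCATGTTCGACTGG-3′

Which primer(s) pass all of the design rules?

Candidate 1 (22 nt, A=7 T=8 G=5 C=2): longest run = 3 ✓; length 22 ✓; Tm = 2·15 + 4·7 = 58°C ✓ — passes.
Candidate 2 (19 nt, A=5 T=6 G=4 C=4): longest run = 3 ✓; length 19 ✓; Tm = 2·11 + 4·8 = 54°C ✓ — passes.
Candidate 3 (15 nt, A=3 T=4 G=4 C=4): longest run = 2 ✓; length 15 ✓; Tm = 2·7 + 4·8 = 46°C ✓ — passes.

Candidate 1, Candidate 2 and Candidate 3.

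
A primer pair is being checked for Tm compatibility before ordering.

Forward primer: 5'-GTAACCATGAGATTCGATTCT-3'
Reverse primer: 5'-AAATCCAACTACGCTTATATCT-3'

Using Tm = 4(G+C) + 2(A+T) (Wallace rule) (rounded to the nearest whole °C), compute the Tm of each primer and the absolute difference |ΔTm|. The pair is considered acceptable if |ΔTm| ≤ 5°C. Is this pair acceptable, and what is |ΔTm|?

Forward: A=6 T=7 G=4 C=4 → Tm = 2·13 + 4·8 = 58°C.
Reverse: A=8 T=7 G=1 C=6 → Tm = 2·15 + 4·7 = 58°C.
|ΔTm| = |58 − 58| = 0°C, ≤ 5°C.

|ΔTm| = 0°C; the pair is acceptable.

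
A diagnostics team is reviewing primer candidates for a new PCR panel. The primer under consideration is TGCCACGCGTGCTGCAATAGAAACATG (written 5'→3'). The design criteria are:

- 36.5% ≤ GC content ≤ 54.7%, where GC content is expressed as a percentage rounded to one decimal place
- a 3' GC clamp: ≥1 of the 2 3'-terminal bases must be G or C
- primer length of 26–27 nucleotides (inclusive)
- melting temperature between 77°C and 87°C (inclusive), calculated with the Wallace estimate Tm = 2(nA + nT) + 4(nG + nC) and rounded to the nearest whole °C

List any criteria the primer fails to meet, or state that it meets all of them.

Meets all criteria.

Base counts: A=8, T=5, G=7, C=7 (length 27).
GC content: GC 14/27 = 51.9% ✓
GC clamp: 3' end TG has 1 G/C ✓
length: length 27 ✓
Tm: Tm = 2·13 + 4·14 = 82°C ✓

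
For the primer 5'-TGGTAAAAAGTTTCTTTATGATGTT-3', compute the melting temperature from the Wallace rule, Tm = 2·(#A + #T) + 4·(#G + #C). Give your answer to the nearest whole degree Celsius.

62°C

Base counts: A=7, T=12, G=5, C=1 (length 25).
Tm = 2·(7+12) + 4·(5+1) = 2·19 + 4·6 = 38 + 24 = 62°C.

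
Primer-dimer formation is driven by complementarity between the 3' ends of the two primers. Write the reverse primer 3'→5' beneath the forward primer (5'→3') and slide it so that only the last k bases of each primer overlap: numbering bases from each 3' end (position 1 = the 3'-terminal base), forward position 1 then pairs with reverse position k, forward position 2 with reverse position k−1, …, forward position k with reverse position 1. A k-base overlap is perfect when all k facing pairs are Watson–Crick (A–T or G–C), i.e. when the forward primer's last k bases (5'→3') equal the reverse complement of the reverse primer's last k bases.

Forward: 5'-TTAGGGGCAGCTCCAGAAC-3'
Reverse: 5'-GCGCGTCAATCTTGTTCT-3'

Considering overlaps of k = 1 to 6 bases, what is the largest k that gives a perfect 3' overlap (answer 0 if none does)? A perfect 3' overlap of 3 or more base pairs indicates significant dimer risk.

Last 6 bases (5'→3') — forward …CAGAAC, reverse …TGTTCT.
Reverse complement of the reverse primer's last 6 bases: AGAACA; its first k bases are the reverse complement of the reverse primer's last k bases, so a perfect k-base overlap needs the forward primer's last k bases to equal them.
Comparing (forward last k vs required): k=1: C vs A ✗; k=2: AC vs AG ✗; k=3: AAC vs AGA ✗; k=4: GAAC vs AGAA ✗; k=5: AGAAC vs AGAAC ✓; k=6: CAGAAC vs AGAACA ✗.
Only k = 5 is perfect, so the longest perfect 3' overlap is 5.

Longest perfect overlap: 5 complementary base pairs; significant dimer risk (threshold 3).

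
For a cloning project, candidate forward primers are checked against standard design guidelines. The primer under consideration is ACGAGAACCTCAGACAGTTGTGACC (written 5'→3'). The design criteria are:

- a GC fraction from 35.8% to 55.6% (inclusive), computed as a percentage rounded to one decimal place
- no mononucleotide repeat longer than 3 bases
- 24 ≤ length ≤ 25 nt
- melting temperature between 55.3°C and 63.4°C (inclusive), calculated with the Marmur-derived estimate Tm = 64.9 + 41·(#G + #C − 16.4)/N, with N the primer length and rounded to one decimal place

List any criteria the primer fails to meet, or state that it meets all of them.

Meets all criteria.

Base counts: A=8, T=4, G=6, C=7 (length 25).
GC content: GC 13/25 = 52.0% ✓
homopolymer run: longest run = 2 ✓
length: length 25 ✓
Tm: Tm = 64.9 + 41·(13 − 16.4)/25 = 59.3°C ✓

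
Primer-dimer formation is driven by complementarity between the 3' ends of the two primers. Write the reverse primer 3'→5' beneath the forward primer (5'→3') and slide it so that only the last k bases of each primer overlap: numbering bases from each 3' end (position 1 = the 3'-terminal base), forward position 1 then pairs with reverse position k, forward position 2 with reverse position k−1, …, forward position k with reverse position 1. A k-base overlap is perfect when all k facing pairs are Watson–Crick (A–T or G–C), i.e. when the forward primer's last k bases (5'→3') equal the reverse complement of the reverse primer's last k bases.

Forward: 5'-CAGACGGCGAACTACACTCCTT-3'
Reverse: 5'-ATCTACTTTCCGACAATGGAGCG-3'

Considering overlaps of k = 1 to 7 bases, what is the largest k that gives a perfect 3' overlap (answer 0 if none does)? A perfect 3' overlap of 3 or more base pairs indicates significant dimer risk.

Last 7 bases (5'→3') — forward …ACTCCTT, reverse …TGGAGCG.
Reverse complement of the reverse primer's last 7 bases: CGCTCCA; its first k bases are the reverse complement of the reverse primer's last k bases, so a perfect k-base overlap needs the forward primer's last k bases to equal them.
Comparing (forward last k vs required): k=1: T vs C ✗; k=2: TT vs CG ✗; k=3: CTT vs CGC ✗; k=4: CCTT vs CGCT ✗; k=5: TCCTT vs CGCTC ✗; k=6: CTCCTT vs CGCTCC ✗; k=7: ACTCCTT vs CGCTCCA ✗.
No overlap length from 1 to 7 is perfect, so the longest perfect 3' overlap is 0.

Longest perfect overlap: 0 complementary base pairs; below the dimer-risk threshold (threshold 3).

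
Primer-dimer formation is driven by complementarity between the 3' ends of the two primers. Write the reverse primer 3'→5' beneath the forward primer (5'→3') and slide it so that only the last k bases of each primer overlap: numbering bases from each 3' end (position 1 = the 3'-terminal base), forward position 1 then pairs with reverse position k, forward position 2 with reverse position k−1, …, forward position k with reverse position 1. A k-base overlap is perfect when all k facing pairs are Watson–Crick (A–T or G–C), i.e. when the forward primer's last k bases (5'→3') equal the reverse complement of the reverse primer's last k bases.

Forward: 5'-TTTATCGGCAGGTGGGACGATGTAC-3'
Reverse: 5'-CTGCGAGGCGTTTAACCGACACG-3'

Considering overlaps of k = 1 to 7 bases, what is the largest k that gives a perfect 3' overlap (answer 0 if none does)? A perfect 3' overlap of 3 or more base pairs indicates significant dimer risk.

Last 7 bases (5'→3') — forward …GATGTAC, reverse …CGACACG.
Reverse complement of the reverse primer's last 7 bases: CGTGTCG; its first k bases are the reverse complement of the reverse primer's last k bases, so a perfect k-base overlap needs the forward primer's last k bases to equal them.
Comparing (forward last k vs required): k=1: C vs C ✓; k=2: AC vs CG ✗; k=3: TAC vs CGT ✗; k=4: GTAC vs CGTG ✗; k=5: TGTAC vs CGTGT ✗; k=6: ATGTAC vs CGTGTC ✗; k=7: GATGTAC vs CGTGTCG ✗.
Only k = 1 is perfect, so the longest perfect 3' overlap is 1.

Longest perfect overlap: 1 complementary base pair; below the dimer-risk threshold (threshold 3).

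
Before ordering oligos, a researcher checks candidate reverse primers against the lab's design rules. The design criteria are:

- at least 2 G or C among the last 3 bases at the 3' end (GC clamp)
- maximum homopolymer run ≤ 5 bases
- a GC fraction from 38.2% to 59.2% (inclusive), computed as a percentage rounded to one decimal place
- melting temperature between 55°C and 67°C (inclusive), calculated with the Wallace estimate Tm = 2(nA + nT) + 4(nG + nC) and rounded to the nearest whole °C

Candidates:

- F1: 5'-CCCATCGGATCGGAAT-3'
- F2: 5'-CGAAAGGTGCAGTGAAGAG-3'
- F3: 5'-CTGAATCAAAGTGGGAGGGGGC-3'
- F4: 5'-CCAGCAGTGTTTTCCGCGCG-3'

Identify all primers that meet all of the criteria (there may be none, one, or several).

F1 (16 nt, A=4 T=3 G=4 C=5): 3' end AAT has 0 G/C, need ≥2 ✗; longest run = 3 ✓; GC 9/16 = 56.3% ✓; Tm = 2·7 + 4·9 = 50°C, outside 55–67°C ✗ — fails.
F2 (19 nt, A=7 T=2 G=8 C=2): 3' end GAG has 2 G/C ✓; longest run = 3 ✓; GC 10/19 = 52.6% ✓; Tm = 2·9 + 4·10 = 58°C ✓ — passes.
F3 (22 nt, A=6 T=3 G=10 C=3): 3' end GGC has 3 G/C ✓; longest run = 5 ✓; GC 13/22 = 59.1% ✓; Tm = 2·9 + 4·13 = 70°C, outside 55–67°C ✗ — fails.
F4 (20 nt, A=2 T=5 G=6 C=7): 3' end GCG has 3 G/C ✓; longest run = 4 ✓; GC 13/20 = 65.0%, outside 38.2–59.2% ✗; Tm = 2·7 + 4·13 = 66°C ✓ — fails.

F2 only.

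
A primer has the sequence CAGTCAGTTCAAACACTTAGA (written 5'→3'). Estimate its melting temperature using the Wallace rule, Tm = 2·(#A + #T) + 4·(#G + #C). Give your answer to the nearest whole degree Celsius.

Base counts: A=8, T=5, G=3, C=5 (length 21).
Tm = 2·(8+5) + 4·(3+5) = 2·13 + 4·8 = 26 + 32 = 58°C.

58°C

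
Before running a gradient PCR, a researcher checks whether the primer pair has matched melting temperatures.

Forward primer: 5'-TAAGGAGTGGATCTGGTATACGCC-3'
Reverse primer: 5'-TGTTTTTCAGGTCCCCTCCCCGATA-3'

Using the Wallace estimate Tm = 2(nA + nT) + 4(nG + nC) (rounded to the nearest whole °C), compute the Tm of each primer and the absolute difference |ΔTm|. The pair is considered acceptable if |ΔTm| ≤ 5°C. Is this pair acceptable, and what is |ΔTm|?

|ΔTm| = 4°C; the pair is acceptable.

Forward: A=6 T=6 G=8 C=4 → Tm = 2·12 + 4·12 = 72°C.
Reverse: A=3 T=9 G=4 C=9 → Tm = 2·12 + 4·13 = 76°C.
|ΔTm| = |72 − 76| = 4°C, ≤ 5°C.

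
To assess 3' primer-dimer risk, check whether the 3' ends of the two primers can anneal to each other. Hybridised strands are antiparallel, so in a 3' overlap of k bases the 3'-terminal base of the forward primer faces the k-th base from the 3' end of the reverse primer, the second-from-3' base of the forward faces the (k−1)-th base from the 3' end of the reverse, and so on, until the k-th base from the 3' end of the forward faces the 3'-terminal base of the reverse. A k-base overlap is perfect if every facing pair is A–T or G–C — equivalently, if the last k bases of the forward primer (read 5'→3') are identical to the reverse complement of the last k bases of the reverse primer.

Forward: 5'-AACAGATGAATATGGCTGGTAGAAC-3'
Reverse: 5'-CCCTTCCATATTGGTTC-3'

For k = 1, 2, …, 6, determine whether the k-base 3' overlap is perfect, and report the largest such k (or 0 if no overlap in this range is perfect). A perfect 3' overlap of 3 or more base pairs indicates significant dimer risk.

Longest perfect overlap: 4 complementary base pairs; significant dimer risk (threshold 3).

Last 6 bases (5'→3') — forward …TAGAAC, reverse …TGGTTC.
Reverse complement of the reverse primer's last 6 bases: GAACCA; its first k bases are the reverse complement of the reverse primer's last k bases, so a perfect k-base overlap needs the forward primer's last k bases to equal them.
Comparing (forward last k vs required): k=1: C vs G ✗; k=2: AC vs GA ✗; k=3: AAC vs GAA ✗; k=4: GAAC vs GAAC ✓; k=5: AGAAC vs GAACC ✗; k=6: TAGAAC vs GAACCA ✗.
Only k = 4 is perfect, so the longest perfect 3' overlap is 4.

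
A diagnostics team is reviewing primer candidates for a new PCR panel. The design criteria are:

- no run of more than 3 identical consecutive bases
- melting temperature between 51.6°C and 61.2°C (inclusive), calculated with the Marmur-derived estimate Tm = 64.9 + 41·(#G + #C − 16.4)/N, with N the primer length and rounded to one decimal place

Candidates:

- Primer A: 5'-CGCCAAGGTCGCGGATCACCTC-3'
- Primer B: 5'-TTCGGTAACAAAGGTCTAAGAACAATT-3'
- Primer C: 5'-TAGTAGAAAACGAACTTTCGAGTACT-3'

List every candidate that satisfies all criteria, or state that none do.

Primer A (22 nt, A=4 T=3 G=6 C=9): longest run = 2 ✓; Tm = 64.9 + 41·(15 − 16.4)/22 = 62.3°C, outside 51.6–61.2°C ✗ — fails.
Primer B (27 nt, A=11 T=7 G=5 C=4): longest run = 3 ✓; Tm = 64.9 + 41·(9 − 16.4)/27 = 53.7°C ✓ — passes.
Primer C (26 nt, A=10 T=7 G=5 C=4): longest run = 4, exceeds 3 ✗; Tm = 64.9 + 41·(9 − 16.4)/26 = 53.2°C ✓ — fails.

Primer B only.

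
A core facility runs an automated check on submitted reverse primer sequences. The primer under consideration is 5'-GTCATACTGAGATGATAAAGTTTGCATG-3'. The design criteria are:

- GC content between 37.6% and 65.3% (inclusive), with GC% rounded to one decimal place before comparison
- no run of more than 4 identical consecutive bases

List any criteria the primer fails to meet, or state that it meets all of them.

Fails: GC content.

Base counts: A=9, T=9, G=7, C=3 (length 28).
GC content: GC 10/28 = 35.7%, outside 37.6–65.3% ✗
homopolymer run: longest run = 3 ✓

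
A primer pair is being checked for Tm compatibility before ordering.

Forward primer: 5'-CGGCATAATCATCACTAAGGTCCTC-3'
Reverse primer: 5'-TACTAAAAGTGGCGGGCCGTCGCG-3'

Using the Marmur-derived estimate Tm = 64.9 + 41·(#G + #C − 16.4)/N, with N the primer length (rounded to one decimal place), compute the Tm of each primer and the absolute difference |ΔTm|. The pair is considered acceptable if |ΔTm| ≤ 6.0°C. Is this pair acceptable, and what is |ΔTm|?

|ΔTm| = 4.8°C; the pair is acceptable.

Forward: G+C = 12, N = 25 → Tm = 64.9 + 41·(12 − 16.4)/25 = 57.7°C.
Reverse: G+C = 15, N = 24 → Tm = 64.9 + 41·(15 − 16.4)/24 = 62.5°C.
|ΔTm| = |57.7 − 62.5| = 4.8°C, ≤ 6.0°C.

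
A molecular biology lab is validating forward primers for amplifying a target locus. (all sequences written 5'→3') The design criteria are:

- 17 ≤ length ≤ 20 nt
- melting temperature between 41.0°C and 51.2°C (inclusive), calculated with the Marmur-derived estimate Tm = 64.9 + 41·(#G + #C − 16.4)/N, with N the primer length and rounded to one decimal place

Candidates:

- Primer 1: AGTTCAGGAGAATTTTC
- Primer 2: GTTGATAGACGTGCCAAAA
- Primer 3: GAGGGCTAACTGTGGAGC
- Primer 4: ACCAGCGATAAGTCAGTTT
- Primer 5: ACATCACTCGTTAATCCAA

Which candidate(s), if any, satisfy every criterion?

Primer 2, Primer 4 and Primer 5.

Primer 1 (17 nt, A=5 T=6 G=4 C=2): length 17 ✓; Tm = 64.9 + 41·(6 − 16.4)/17 = 39.8°C, outside 41.0–51.2°C ✗ — fails.
Primer 2 (19 nt, A=7 T=4 G=5 C=3): length 19 ✓; Tm = 64.9 + 41·(8 − 16.4)/19 = 46.8°C ✓ — passes.
Primer 3 (18 nt, A=4 T=3 G=8 C=3): length 18 ✓; Tm = 64.9 + 41·(11 − 16.4)/18 = 52.6°C, outside 41.0–51.2°C ✗ — fails.
Primer 4 (19 nt, A=6 T=5 G=4 C=4): length 19 ✓; Tm = 64.9 + 41·(8 − 16.4)/19 = 46.8°C ✓ — passes.
Primer 5 (19 nt, A=7 T=5 G=1 C=6): length 19 ✓; Tm = 64.9 + 41·(7 − 16.4)/19 = 44.6°C ✓ — passes.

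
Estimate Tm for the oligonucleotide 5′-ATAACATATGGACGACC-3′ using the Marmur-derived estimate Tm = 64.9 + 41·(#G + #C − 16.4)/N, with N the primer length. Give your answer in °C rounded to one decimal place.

42.2°C

Base counts: A=7, T=3, G=3, C=4; G+C = 7, N = 17.
Tm = 64.9 + 41·(7 − 16.4)/17 = 64.9 + -385.40/17 = 42.2°C.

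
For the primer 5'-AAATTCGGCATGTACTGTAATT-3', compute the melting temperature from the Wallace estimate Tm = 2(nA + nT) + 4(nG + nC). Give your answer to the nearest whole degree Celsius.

58°C

Base counts: A=7, T=8, G=4, C=3 (length 22).
Tm = 2·(7+8) + 4·(4+3) = 2·15 + 4·7 = 30 + 28 = 58°C.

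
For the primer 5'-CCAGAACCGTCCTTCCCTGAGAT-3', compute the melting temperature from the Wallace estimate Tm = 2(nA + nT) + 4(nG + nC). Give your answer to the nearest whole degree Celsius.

Base counts: A=5, T=5, G=4, C=9 (length 23).
Tm = 2·(5+5) + 4·(4+9) = 2·10 + 4·13 = 20 + 52 = 72°C.

72°C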